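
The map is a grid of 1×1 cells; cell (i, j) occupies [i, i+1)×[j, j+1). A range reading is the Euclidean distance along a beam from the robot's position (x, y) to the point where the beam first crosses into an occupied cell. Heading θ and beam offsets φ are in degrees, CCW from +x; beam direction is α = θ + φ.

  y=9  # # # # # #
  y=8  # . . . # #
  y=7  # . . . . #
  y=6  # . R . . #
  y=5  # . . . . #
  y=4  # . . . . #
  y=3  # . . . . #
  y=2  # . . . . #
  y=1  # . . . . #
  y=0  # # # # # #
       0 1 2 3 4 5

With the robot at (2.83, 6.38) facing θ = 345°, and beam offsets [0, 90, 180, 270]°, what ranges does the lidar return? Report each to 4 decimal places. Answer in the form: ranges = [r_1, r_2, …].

beam 1: φ=0°, α=345°
  d=(0.9659,-0.2588)  start (2,6)  tX=0.1760 tY=1.4682  stride 1/|dx|=1.0353 1/|dy|=3.8637
    cross x-line → (3,6), t=0.1760
    cross x-line → (4,6), t=1.2113
    cross y-line → (4,5), t=1.4682
    cross x-line → (5,5), t=2.2465 (wall)
  → r_1 = 2.2465
beam 2: φ=90°, α=75°
  d=(0.2588,0.9659)  start (2,6)  tX=0.6568 tY=0.6419  stride 1/|dx|=3.8637 1/|dy|=1.0353
    cross y-line → (2,7), t=0.6419
    cross x-line → (3,7), t=0.6568
    cross y-line → (3,8), t=1.6771
    cross y-line → (3,9), t=2.7124 (wall)
  → r_2 = 2.7124
beam 3: φ=180°, α=165°
  d=(-0.9659,0.2588)  start (2,6)  tX=0.8593 tY=2.3955  stride 1/|dx|=1.0353 1/|dy|=3.8637
    cross x-line → (1,6), t=0.8593
    cross x-line → (0,6), t=1.8946 (wall)
  → r_3 = 1.8946
beam 4: φ=270°, α=255°
  d=(-0.2588,-0.9659)  start (2,6)  tX=3.2069 tY=0.3934  stride 1/|dx|=3.8637 1/|dy|=1.0353
    cross y-line → (2,5), t=0.3934
    cross y-line → (2,4), t=1.4287
    cross y-line → (2,3), t=2.4640
    cross x-line → (1,3), t=3.2069
    cross y-line → (1,2), t=3.4992
    cross y-line → (1,1), t=4.5345
    cross y-line → (1,0), t=5.5698 (wall)
  → r_4 = 5.5698

ranges = [2.2465, 2.7124, 1.8946, 5.5698]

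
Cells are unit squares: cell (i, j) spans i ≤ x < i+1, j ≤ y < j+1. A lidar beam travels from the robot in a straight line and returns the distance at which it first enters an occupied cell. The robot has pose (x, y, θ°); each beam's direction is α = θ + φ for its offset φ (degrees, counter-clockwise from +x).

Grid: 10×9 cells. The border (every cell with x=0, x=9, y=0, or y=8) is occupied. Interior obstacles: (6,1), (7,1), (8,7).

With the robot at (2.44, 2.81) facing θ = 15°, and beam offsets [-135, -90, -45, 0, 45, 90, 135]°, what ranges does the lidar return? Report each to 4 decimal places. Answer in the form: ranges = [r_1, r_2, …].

ranges = [2.0900, 1.8738, 3.6200, 6.7914, 5.9929, 5.3731, 1.6628]

beam 1: φ=-135°, α=240°
  direction (-0.5000, -0.8660); cell (2,2); t to first gridline: x 0.8800, y 0.9353 (then +2.0000 / +1.1547)
    (1,2) via x @ 0.8800
    (1,1) via y @ 0.9353
    (1,0) via y @ 2.0900  # hit
  → r_1 = 2.0900
beam 2: φ=-90°, α=285°
  direction (0.2588, -0.9659); cell (2,2); t to first gridline: x 2.1637, y 0.8386 (then +3.8637 / +1.0353)
    (2,1) via y @ 0.8386
    (2,0) via y @ 1.8738  # hit
  → r_2 = 1.8738
beam 3: φ=-45°, α=330°
  direction (0.8660, -0.5000); cell (2,2); t to first gridline: x 0.6466, y 1.6200 (then +1.1547 / +2.0000)
    (3,2) via x @ 0.6466
    (3,1) via y @ 1.6200
    (4,1) via x @ 1.8013
    (5,1) via x @ 2.9560
    (5,0) via y @ 3.6200  # hit
  → r_3 = 3.6200
beam 4: φ=0°, α=15°
  direction (0.9659, 0.2588); cell (2,2); t to first gridline: x 0.5798, y 0.7341 (then +1.0353 / +3.8637)
    (3,2) via x @ 0.5798
    (3,3) via y @ 0.7341
    (4,3) via x @ 1.6150
    (5,3) via x @ 2.6503
    (6,3) via x @ 3.6856
    (6,4) via y @ 4.5978
    (7,4) via x @ 4.7209
    (8,4) via x @ 5.7561
    (9,4) via x @ 6.7914  # hit
  → r_4 = 6.7914
beam 5: φ=45°, α=60°
  direction (0.5000, 0.8660); cell (2,2); t to first gridline: x 1.1200, y 0.2194 (then +2.0000 / +1.1547)
    (2,3) via y @ 0.2194
    (3,3) via x @ 1.1200
    (3,4) via y @ 1.3741
    (3,5) via y @ 2.5288
    (4,5) via x @ 3.1200
    (4,6) via y @ 3.6835
    (4,7) via y @ 4.8382
    (5,7) via x @ 5.1200
    (5,8) via y @ 5.9929  # hit
  → r_5 = 5.9929
beam 6: φ=90°, α=105°
  direction (-0.2588, 0.9659); cell (2,2); t to first gridline: x 1.7000, y 0.1967 (then +3.8637 / +1.0353)
    (2,3) via y @ 0.1967
    (2,4) via y @ 1.2320
    (1,4) via x @ 1.7000
    (1,5) via y @ 2.2673
    (1,6) via y @ 3.3025
    (1,7) via y @ 4.3378
    (1,8) via y @ 5.3731  # hit
  → r_6 = 5.3731
beam 7: φ=135°, α=150°
  direction (-0.8660, 0.5000); cell (2,2); t to first gridline: x 0.5081, y 0.3800 (then +1.1547 / +2.0000)
    (2,3) via y @ 0.3800
    (1,3) via x @ 0.5081
    (0,3) via x @ 1.6628  # hit
  → r_7 = 1.6628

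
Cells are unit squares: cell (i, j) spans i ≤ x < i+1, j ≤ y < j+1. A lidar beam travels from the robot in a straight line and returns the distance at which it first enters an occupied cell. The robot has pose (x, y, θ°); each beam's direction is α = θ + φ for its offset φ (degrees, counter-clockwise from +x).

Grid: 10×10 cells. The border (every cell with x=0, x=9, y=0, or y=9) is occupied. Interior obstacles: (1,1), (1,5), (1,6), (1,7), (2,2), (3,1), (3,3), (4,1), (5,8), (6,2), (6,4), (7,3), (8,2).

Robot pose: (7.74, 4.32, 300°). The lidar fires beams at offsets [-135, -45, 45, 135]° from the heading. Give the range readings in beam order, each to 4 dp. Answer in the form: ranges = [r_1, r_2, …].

beam 1: φ=-135°, α=165°
  direction (-0.9659, 0.2588); cell (7,4); t to first gridline: x 0.7661, y 2.6273 (then +1.0353 / +3.8637)
    (6,4) via x @ 0.7661  # hit
  → r_1 = 0.7661
beam 2: φ=-45°, α=255°
  direction (-0.2588, -0.9659); cell (7,4); t to first gridline: x 2.8591, y 0.3313 (then +3.8637 / +1.0353)
    (7,3) via y @ 0.3313  # hit
  → r_2 = 0.3313
beam 3: φ=45°, α=345°
  direction (0.9659, -0.2588); cell (7,4); t to first gridline: x 0.2692, y 1.2364 (then +1.0353 / +3.8637)
    (8,4) via x @ 0.2692
    (8,3) via y @ 1.2364
    (9,3) via x @ 1.3044  # hit
  → r_3 = 1.3044
beam 4: φ=135°, α=75°
  direction (0.2588, 0.9659); cell (7,4); t to first gridline: x 1.0046, y 0.7040 (then +3.8637 / +1.0353)
    (7,5) via y @ 0.7040
    (8,5) via x @ 1.0046
    (8,6) via y @ 1.7393
    (8,7) via y @ 2.7745
    (8,8) via y @ 3.8098
    (8,9) via y @ 4.8451  # hit
  → r_4 = 4.8451

ranges = [0.7661, 0.3313, 1.3044, 4.8451]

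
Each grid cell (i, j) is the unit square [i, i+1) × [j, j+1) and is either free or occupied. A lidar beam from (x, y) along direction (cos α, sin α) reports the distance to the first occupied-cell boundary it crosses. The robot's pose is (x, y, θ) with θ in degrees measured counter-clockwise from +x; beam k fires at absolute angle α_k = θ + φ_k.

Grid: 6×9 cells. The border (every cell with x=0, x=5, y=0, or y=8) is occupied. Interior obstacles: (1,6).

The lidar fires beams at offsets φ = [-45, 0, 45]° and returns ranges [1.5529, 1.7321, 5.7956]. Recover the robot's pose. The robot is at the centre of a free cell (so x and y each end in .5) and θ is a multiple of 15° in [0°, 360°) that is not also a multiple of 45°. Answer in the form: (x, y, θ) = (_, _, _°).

Candidates: 27 free-cell centres × 16 headings = 432 poses. Raycast each; keep the one whose scan matches to 4 dp.
  (2.5, 7.5, 105°): beam 1 = 0.5774 ≠ 1.5529 ✗
  (3.5, 3.5, 300°): beam 1 = 2.5882 ≠ 1.5529 ✗
  (2.5, 2.5, 255°): beam 1 = 1.7321 ≠ 1.5529 ✗
  (1.5, 3.5, 75°): beam 1 = 4.0415 ≠ 1.5529 ✗
  …
  (3.5, 1.5, 30°): r_1=1.5529, r_2=1.7321, r_3=5.7956 — all match ✓
Only this pose fits every beam.

(x, y, θ) = (3.5, 1.5, 30°)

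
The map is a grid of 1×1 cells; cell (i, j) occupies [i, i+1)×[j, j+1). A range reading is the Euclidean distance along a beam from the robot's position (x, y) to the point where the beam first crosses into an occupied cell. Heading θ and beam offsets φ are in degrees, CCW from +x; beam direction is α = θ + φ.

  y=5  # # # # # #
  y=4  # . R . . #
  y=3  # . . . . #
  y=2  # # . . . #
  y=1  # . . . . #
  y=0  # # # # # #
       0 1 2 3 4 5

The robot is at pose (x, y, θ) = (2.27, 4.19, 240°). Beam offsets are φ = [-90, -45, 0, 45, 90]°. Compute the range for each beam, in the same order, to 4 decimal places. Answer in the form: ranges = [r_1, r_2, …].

beam 1: φ=-90°, α=150°
  direction (-0.8660, 0.5000); cell (2,4); t to first gridline: x 0.3118, y 1.6200 (then +1.1547 / +2.0000)
    (1,4) via x @ 0.3118
    (0,4) via x @ 1.4665  # hit
  → r_1 = 1.4665
beam 2: φ=-45°, α=195°
  direction (-0.9659, -0.2588); cell (2,4); t to first gridline: x 0.2795, y 0.7341 (then +1.0353 / +3.8637)
    (1,4) via x @ 0.2795
    (1,3) via y @ 0.7341
    (0,3) via x @ 1.3148  # hit
  → r_2 = 1.3148
beam 3: φ=0°, α=240°
  direction (-0.5000, -0.8660); cell (2,4); t to first gridline: x 0.5400, y 0.2194 (then +2.0000 / +1.1547)
    (2,3) via y @ 0.2194
    (1,3) via x @ 0.5400
    (1,2) via y @ 1.3741  # hit
  → r_3 = 1.3741
beam 4: φ=45°, α=285°
  direction (0.2588, -0.9659); cell (2,4); t to first gridline: x 2.8205, y 0.1967 (then +3.8637 / +1.0353)
    (2,3) via y @ 0.1967
    (2,2) via y @ 1.2320
    (2,1) via y @ 2.2673
    (3,1) via x @ 2.8205
    (3,0) via y @ 3.3025  # hit
  → r_4 = 3.3025
beam 5: φ=90°, α=330°
  direction (0.8660, -0.5000); cell (2,4); t to first gridline: x 0.8429, y 0.3800 (then +1.1547 / +2.0000)
    (2,3) via y @ 0.3800
    (3,3) via x @ 0.8429
    (4,3) via x @ 1.9976
    (4,2) via y @ 2.3800
    (5,2) via x @ 3.1523  # hit
  → r_5 = 3.1523

ranges = [1.4665, 1.3148, 1.3741, 3.3025, 3.1523]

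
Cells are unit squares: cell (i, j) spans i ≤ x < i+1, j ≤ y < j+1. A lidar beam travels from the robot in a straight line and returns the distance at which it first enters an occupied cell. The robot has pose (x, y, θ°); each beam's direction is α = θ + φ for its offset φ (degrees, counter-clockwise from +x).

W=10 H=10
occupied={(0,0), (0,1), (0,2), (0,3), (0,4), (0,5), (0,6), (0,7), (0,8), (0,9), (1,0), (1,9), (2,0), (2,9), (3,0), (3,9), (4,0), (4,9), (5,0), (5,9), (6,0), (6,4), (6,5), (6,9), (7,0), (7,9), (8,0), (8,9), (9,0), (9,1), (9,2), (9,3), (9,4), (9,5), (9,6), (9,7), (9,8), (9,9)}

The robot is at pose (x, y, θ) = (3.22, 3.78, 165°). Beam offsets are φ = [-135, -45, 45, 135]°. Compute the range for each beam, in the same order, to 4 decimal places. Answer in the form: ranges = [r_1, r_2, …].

beam 1: φ=-135°, α=30°
  cosα=0.8660 sinα=0.5000 | (3,3) | tMaxX 0.9007 tMaxY 0.4400 | tΔX 1.1547 tΔY 2.0000
    t=0.4400 [y] (3,4)
    t=0.9007 [x] (4,4)
    t=2.0554 [x] (5,4)
    t=2.4400 [y] (5,5)
    t=3.2101 [x] (6,5) — stop
  → r_1 = 3.2101
beam 2: φ=-45°, α=120°
  cosα=-0.5000 sinα=0.8660 | (3,3) | tMaxX 0.4400 tMaxY 0.2540 | tΔX 2.0000 tΔY 1.1547
    t=0.2540 [y] (3,4)
    t=0.4400 [x] (2,4)
    t=1.4087 [y] (2,5)
    t=2.4400 [x] (1,5)
    t=2.5634 [y] (1,6)
    t=3.7181 [y] (1,7)
    t=4.4400 [x] (0,7) — stop
  → r_2 = 4.4400
beam 3: φ=45°, α=210°
  cosα=-0.8660 sinα=-0.5000 | (3,3) | tMaxX 0.2540 tMaxY 1.5600 | tΔX 1.1547 tΔY 2.0000
    t=0.2540 [x] (2,3)
    t=1.4087 [x] (1,3)
    t=1.5600 [y] (1,2)
    t=2.5634 [x] (0,2) — stop
  → r_3 = 2.5634
beam 4: φ=135°, α=300°
  cosα=0.5000 sinα=-0.8660 | (3,3) | tMaxX 1.5600 tMaxY 0.9007 | tΔX 2.0000 tΔY 1.1547
    t=0.9007 [y] (3,2)
    t=1.5600 [x] (4,2)
    t=2.0554 [y] (4,1)
    t=3.2101 [y] (4,0) — stop
  → r_4 = 3.2101

ranges = [3.2101, 4.4400, 2.5634, 3.2101]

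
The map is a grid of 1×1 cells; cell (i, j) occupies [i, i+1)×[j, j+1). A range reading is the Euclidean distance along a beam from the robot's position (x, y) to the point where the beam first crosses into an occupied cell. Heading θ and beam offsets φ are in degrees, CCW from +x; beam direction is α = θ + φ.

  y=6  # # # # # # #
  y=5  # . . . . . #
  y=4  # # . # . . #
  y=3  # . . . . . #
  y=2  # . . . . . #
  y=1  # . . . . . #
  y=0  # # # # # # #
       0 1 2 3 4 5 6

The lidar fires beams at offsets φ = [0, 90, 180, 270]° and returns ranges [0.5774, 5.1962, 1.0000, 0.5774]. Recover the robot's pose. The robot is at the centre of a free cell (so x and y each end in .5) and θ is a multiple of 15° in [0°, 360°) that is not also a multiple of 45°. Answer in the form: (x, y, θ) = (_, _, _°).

(x, y, θ) = (1.5, 1.5, 300°)

Candidates: 23 free-cell centres × 16 headings = 368 poses. Raycast each; keep the one whose scan matches to 4 dp.
  (3.5, 5.5, 75°): beam 1 = 0.5176 ≠ 0.5774 ✗
  (3.5, 1.5, 30°): beam 1 = 2.8868 ≠ 0.5774 ✗
  (4.5, 4.5, 30°): beam 1 = 1.7321 ≠ 0.5774 ✗
  …
  (1.5, 1.5, 300°): r_1=0.5774, r_2=5.1962, r_3=1.0000, r_4=0.5774 — all match ✓
No second candidate reproduces the full scan.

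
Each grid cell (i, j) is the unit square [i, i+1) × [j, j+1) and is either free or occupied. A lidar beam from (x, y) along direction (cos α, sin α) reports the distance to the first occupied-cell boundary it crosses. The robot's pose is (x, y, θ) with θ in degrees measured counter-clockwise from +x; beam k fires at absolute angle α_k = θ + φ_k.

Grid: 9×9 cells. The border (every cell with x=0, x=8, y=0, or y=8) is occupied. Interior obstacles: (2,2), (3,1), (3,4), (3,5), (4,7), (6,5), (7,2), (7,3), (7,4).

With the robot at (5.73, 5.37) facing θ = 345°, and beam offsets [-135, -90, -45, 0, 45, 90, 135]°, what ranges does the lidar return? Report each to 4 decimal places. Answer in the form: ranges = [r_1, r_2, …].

beam 1: φ=-135°, α=210°
  dir = (cos 210°, sin 210°) = (-0.8660, -0.5000); from cell (5,5)
  next x-line at t=0.8429, next y-line at t=0.7400; Δt_x=1.1547, Δt_y=2.0000
    y: enter (5,4) at t=0.7400
    x: enter (4,4) at t=0.8429
    x: enter (3,4) at t=1.9976 ← occupied
  → r_1 = 1.9976
beam 2: φ=-90°, α=255°
  dir = (cos 255°, sin 255°) = (-0.2588, -0.9659); from cell (5,5)
  next x-line at t=2.8205, next y-line at t=0.3831; Δt_x=3.8637, Δt_y=1.0353
    y: enter (5,4) at t=0.3831
    y: enter (5,3) at t=1.4183
    y: enter (5,2) at t=2.4536
    x: enter (4,2) at t=2.8205
    y: enter (4,1) at t=3.4889
    y: enter (4,0) at t=4.5242 ← occupied
  → r_2 = 4.5242
beam 3: φ=-45°, α=300°
  dir = (cos 300°, sin 300°) = (0.5000, -0.8660); from cell (5,5)
  next x-line at t=0.5400, next y-line at t=0.4272; Δt_x=2.0000, Δt_y=1.1547
    y: enter (5,4) at t=0.4272
    x: enter (6,4) at t=0.5400
    y: enter (6,3) at t=1.5819
    x: enter (7,3) at t=2.5400 ← occupied
  → r_3 = 2.5400
beam 4: φ=0°, α=345°
  dir = (cos 345°, sin 345°) = (0.9659, -0.2588); from cell (5,5)
  next x-line at t=0.2795, next y-line at t=1.4296; Δt_x=1.0353, Δt_y=3.8637
    x: enter (6,5) at t=0.2795 ← occupied
  → r_4 = 0.2795
beam 5: φ=45°, α=30°
  dir = (cos 30°, sin 30°) = (0.8660, 0.5000); from cell (5,5)
  next x-line at t=0.3118, next y-line at t=1.2600; Δt_x=1.1547, Δt_y=2.0000
    x: enter (6,5) at t=0.3118 ← occupied
  → r_5 = 0.3118
beam 6: φ=90°, α=75°
  dir = (cos 75°, sin 75°) = (0.2588, 0.9659); from cell (5,5)
  next x-line at t=1.0432, next y-line at t=0.6522; Δt_x=3.8637, Δt_y=1.0353
    y: enter (5,6) at t=0.6522
    x: enter (6,6) at t=1.0432
    y: enter (6,7) at t=1.6875
    y: enter (6,8) at t=2.7228 ← occupied
  → r_6 = 2.7228
beam 7: φ=135°, α=120°
  dir = (cos 120°, sin 120°) = (-0.5000, 0.8660); from cell (5,5)
  next x-line at t=1.4600, next y-line at t=0.7275; Δt_x=2.0000, Δt_y=1.1547
    y: enter (5,6) at t=0.7275
    x: enter (4,6) at t=1.4600
    y: enter (4,7) at t=1.8822 ← occupied
  → r_7 = 1.8822

ranges = [1.9976, 4.5242, 2.5400, 0.2795, 0.3118, 2.7228, 1.8822]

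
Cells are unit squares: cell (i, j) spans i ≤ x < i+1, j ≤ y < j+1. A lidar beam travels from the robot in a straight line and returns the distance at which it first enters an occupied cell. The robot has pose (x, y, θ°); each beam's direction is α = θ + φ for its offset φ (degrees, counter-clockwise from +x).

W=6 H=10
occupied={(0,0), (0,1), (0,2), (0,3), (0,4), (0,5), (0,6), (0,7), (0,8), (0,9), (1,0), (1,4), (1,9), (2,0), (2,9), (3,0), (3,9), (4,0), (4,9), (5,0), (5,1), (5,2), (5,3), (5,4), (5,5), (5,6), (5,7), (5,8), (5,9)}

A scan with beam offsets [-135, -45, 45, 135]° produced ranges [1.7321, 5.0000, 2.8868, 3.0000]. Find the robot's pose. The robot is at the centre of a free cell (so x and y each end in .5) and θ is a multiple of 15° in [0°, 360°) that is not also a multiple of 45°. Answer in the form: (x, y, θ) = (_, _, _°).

(x, y, θ) = (3.5, 4.5, 165°)

Enumerate (i+0.5, j+0.5, θ) over the 31 free cells and 16 admissible headings. For each, cast all 4 beams and compare to the given ranges.
  (3.5, 6.5, 75°): beam 1 = 3.0000 ≠ 1.7321 ✗
  (4.5, 7.5, 330°): beam 1 = 3.6235 ≠ 1.7321 ✗
  (2.5, 3.5, 285°): beam 1 = 1.0000 ≠ 1.7321 ✗
  (2.5, 6.5, 195°): beam 1 = 2.8868 ≠ 1.7321 ✗
  …
  (3.5, 4.5, 165°): r_1=1.7321, r_2=5.0000, r_3=2.8868, r_4=3.0000 — all match ✓
No second candidate reproduces the full scan.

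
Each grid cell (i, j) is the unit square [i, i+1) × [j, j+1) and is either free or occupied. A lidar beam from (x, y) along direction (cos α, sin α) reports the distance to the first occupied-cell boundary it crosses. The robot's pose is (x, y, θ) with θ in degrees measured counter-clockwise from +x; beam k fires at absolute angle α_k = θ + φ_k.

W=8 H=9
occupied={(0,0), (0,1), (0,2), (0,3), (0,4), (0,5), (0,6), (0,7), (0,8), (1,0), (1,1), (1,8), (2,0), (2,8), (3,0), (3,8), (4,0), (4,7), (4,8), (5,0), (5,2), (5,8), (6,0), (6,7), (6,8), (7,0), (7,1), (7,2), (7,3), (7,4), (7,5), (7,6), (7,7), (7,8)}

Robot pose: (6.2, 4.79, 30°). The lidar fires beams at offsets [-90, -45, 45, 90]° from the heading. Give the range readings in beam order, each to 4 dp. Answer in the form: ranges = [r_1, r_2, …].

beam 1: φ=-90°, α=300°
  d=(0.5000,-0.8660)  start (6,4)  tX=1.6000 tY=0.9122  stride 1/|dx|=2.0000 1/|dy|=1.1547
    cross y-line → (6,3), t=0.9122
    cross x-line → (7,3), t=1.6000 (wall)
  → r_1 = 1.6000
beam 2: φ=-45°, α=345°
  d=(0.9659,-0.2588)  start (6,4)  tX=0.8282 tY=3.0523  stride 1/|dx|=1.0353 1/|dy|=3.8637
    cross x-line → (7,4), t=0.8282 (wall)
  → r_2 = 0.8282
beam 3: φ=45°, α=75°
  d=(0.2588,0.9659)  start (6,4)  tX=3.0910 tY=0.2174  stride 1/|dx|=3.8637 1/|dy|=1.0353
    cross y-line → (6,5), t=0.2174
    cross y-line → (6,6), t=1.2527
    cross y-line → (6,7), t=2.2880 (wall)
  → r_3 = 2.2880
beam 4: φ=90°, α=120°
  d=(-0.5000,0.8660)  start (6,4)  tX=0.4000 tY=0.2425  stride 1/|dx|=2.0000 1/|dy|=1.1547
    cross y-line → (6,5), t=0.2425
    cross x-line → (5,5), t=0.4000
    cross y-line → (5,6), t=1.3972
    cross x-line → (4,6), t=2.4000
    cross y-line → (4,7), t=2.5519 (wall)
  → r_4 = 2.5519

ranges = [1.6000, 0.8282, 2.2880, 2.5519]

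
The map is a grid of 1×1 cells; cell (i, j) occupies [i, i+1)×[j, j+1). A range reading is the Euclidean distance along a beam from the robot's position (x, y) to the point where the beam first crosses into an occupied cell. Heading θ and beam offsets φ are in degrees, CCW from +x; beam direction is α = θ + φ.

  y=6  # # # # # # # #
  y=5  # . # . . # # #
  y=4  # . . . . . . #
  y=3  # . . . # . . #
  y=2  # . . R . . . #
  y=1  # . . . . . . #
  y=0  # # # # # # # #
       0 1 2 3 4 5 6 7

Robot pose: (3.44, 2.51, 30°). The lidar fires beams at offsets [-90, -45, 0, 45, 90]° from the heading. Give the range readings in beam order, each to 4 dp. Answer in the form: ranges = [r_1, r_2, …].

ranges = [1.7436, 3.6856, 0.9800, 3.6131, 2.8752]

beam 1: φ=-90°, α=300°
  dir = (cos 300°, sin 300°) = (0.5000, -0.8660); from cell (3,2)
  next x-line at t=1.1200, next y-line at t=0.5889; Δt_x=2.0000, Δt_y=1.1547
    y: enter (3,1) at t=0.5889
    x: enter (4,1) at t=1.1200
    y: enter (4,0) at t=1.7436 ← occupied
  → r_1 = 1.7436
beam 2: φ=-45°, α=345°
  dir = (cos 345°, sin 345°) = (0.9659, -0.2588); from cell (3,2)
  next x-line at t=0.5798, next y-line at t=1.9705; Δt_x=1.0353, Δt_y=3.8637
    x: enter (4,2) at t=0.5798
    x: enter (5,2) at t=1.6150
    y: enter (5,1) at t=1.9705
    x: enter (6,1) at t=2.6503
    x: enter (7,1) at t=3.6856 ← occupied
  → r_2 = 3.6856
beam 3: φ=0°, α=30°
  dir = (cos 30°, sin 30°) = (0.8660, 0.5000); from cell (3,2)
  next x-line at t=0.6466, next y-line at t=0.9800; Δt_x=1.1547, Δt_y=2.0000
    x: enter (4,2) at t=0.6466
    y: enter (4,3) at t=0.9800 ← occupied
  → r_3 = 0.9800
beam 4: φ=45°, α=75°
  dir = (cos 75°, sin 75°) = (0.2588, 0.9659); from cell (3,2)
  next x-line at t=2.1637, next y-line at t=0.5073; Δt_x=3.8637, Δt_y=1.0353
    y: enter (3,3) at t=0.5073
    y: enter (3,4) at t=1.5426
    x: enter (4,4) at t=2.1637
    y: enter (4,5) at t=2.5778
    y: enter (4,6) at t=3.6131 ← occupied
  → r_4 = 3.6131
beam 5: φ=90°, α=120°
  dir = (cos 120°, sin 120°) = (-0.5000, 0.8660); from cell (3,2)
  next x-line at t=0.8800, next y-line at t=0.5658; Δt_x=2.0000, Δt_y=1.1547
    y: enter (3,3) at t=0.5658
    x: enter (2,3) at t=0.8800
    y: enter (2,4) at t=1.7205
    y: enter (2,5) at t=2.8752 ← occupied
  → r_5 = 2.8752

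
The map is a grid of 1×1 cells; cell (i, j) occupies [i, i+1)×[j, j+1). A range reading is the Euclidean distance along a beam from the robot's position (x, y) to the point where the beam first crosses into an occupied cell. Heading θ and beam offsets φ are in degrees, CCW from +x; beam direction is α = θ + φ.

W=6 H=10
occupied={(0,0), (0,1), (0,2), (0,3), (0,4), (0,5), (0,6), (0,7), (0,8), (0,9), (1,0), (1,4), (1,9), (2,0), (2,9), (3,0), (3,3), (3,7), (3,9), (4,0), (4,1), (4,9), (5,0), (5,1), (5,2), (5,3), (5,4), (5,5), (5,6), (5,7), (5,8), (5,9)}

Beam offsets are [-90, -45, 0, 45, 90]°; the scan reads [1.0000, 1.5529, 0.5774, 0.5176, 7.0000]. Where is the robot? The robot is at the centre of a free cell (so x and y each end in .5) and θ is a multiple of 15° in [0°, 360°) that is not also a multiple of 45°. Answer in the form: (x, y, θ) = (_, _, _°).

(x, y, θ) = (4.5, 7.5, 150°)

The pose lattice has 28·16 = 448 candidates. Test each by forward raycasting.
  (3.5, 8.5, 165°): beam 1 = 0.5176 ≠ 1.0000 ✗
  (1.5, 3.5, 195°): beam 1 = 0.5176 ≠ 1.0000 ✗
  (2.5, 6.5, 60°): beam 1 = 2.8868 ≠ 1.0000 ✗
  (4.5, 2.5, 330°): beam 1 = 0.5774 ≠ 1.0000 ✗
  …
  (4.5, 7.5, 150°): r_1=1.0000, r_2=1.5529, r_3=0.5774, r_4=0.5176, r_5=7.0000 — all match ✓
Unique over the lattice → pose = (4.5, 7.5, 150°).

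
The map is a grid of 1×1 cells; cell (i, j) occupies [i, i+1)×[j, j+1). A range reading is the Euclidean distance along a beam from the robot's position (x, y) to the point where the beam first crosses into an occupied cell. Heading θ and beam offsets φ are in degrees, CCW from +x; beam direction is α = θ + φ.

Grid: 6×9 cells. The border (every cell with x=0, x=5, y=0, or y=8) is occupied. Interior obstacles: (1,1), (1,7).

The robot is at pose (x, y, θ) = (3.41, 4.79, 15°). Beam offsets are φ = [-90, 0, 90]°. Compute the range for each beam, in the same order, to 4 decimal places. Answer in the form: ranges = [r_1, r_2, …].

beam 1: φ=-90°, α=285°
  dir = (cos 285°, sin 285°) = (0.2588, -0.9659); from cell (3,4)
  next x-line at t=2.2796, next y-line at t=0.8179; Δt_x=3.8637, Δt_y=1.0353
    y: enter (3,3) at t=0.8179
    y: enter (3,2) at t=1.8531
    x: enter (4,2) at t=2.2796
    y: enter (4,1) at t=2.8884
    y: enter (4,0) at t=3.9237 ← occupied
  → r_1 = 3.9237
beam 2: φ=0°, α=15°
  dir = (cos 15°, sin 15°) = (0.9659, 0.2588); from cell (3,4)
  next x-line at t=0.6108, next y-line at t=0.8114; Δt_x=1.0353, Δt_y=3.8637
    x: enter (4,4) at t=0.6108
    y: enter (4,5) at t=0.8114
    x: enter (5,5) at t=1.6461 ← occupied
  → r_2 = 1.6461
beam 3: φ=90°, α=105°
  dir = (cos 105°, sin 105°) = (-0.2588, 0.9659); from cell (3,4)
  next x-line at t=1.5841, next y-line at t=0.2174; Δt_x=3.8637, Δt_y=1.0353
    y: enter (3,5) at t=0.2174
    y: enter (3,6) at t=1.2527
    x: enter (2,6) at t=1.5841
    y: enter (2,7) at t=2.2880
    y: enter (2,8) at t=3.3232 ← occupied
  → r_3 = 3.3232

ranges = [3.9237, 1.6461, 3.3232]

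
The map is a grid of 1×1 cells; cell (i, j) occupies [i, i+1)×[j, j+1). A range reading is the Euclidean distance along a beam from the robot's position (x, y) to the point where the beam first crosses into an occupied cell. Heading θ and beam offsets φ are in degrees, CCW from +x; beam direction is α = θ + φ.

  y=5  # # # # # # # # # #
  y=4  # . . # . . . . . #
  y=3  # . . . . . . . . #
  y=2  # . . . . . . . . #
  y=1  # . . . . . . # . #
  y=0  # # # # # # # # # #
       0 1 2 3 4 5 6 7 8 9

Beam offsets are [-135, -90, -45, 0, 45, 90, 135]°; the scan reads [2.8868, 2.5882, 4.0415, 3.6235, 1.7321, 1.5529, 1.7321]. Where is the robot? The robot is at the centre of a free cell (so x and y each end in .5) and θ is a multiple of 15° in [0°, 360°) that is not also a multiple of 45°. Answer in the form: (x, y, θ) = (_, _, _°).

(x, y, θ) = (5.5, 3.5, 15°)

Candidates: 30 free-cell centres × 16 headings = 480 poses. Raycast each; keep the one whose scan matches to 4 dp.
  (7.5, 2.5, 60°): beam 1 = 0.5176 ≠ 2.8868 ✗
  (7.5, 2.5, 345°): beam 1 = 3.0000 ≠ 2.8868 ✗
  (8.5, 2.5, 60°): beam 1 = 1.5529 ≠ 2.8868 ✗
  …
  (5.5, 3.5, 15°): r_1=2.8868, r_2=2.5882, r_3=4.0415, r_4=3.6235, r_5=1.7321, r_6=1.5529, r_7=1.7321 — all match ✓
Unique over the lattice → pose = (5.5, 3.5, 15°).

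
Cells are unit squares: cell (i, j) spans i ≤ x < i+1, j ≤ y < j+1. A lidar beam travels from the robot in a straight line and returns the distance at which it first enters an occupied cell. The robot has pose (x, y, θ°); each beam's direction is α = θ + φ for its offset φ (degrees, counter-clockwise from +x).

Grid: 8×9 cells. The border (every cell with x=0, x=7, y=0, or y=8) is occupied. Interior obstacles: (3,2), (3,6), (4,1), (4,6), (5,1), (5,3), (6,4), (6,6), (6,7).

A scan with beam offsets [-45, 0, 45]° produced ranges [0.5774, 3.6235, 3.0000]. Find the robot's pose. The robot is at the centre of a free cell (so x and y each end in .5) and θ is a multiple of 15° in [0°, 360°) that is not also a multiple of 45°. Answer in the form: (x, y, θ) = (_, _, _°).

Enumerate (i+0.5, j+0.5, θ) over the 33 free cells and 16 admissible headings. For each, cast all 3 beams and compare to the given ranges.
  (4.5, 2.5, 105°): beam 1 = 1.0000 ≠ 0.5774 ✗
  (3.5, 7.5, 120°): beam 1 = 0.5176 ≠ 0.5774 ✗
  (6.5, 5.5, 165°): beam 2 = 1.9319 ≠ 3.6235 ✗
  (5.5, 5.5, 255°): beam 1 = 5.1962 ≠ 0.5774 ✗
  …
  (2.5, 2.5, 75°): r_1=0.5774, r_2=3.6235, r_3=3.0000 — all match ✓
Only this pose fits every beam.

(x, y, θ) = (2.5, 2.5, 75°)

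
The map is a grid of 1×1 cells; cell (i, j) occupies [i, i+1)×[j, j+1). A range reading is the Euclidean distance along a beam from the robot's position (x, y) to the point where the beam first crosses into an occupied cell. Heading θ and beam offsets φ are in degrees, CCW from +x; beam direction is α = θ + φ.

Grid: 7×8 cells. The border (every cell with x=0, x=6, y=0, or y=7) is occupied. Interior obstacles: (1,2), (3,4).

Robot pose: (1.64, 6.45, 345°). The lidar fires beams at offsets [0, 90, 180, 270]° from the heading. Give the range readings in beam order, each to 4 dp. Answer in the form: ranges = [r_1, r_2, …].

ranges = [4.5138, 0.5694, 0.6626, 2.4728]

beam 1: φ=0°, α=345°
  d=(0.9659,-0.2588)  start (1,6)  tX=0.3727 tY=1.7387  stride 1/|dx|=1.0353 1/|dy|=3.8637
    cross x-line → (2,6), t=0.3727
    cross x-line → (3,6), t=1.4080
    cross y-line → (3,5), t=1.7387
    cross x-line → (4,5), t=2.4433
    cross x-line → (5,5), t=3.4785
    cross x-line → (6,5), t=4.5138 (wall)
  → r_1 = 4.5138
beam 2: φ=90°, α=75°
  d=(0.2588,0.9659)  start (1,6)  tX=1.3909 tY=0.5694  stride 1/|dx|=3.8637 1/|dy|=1.0353
    cross y-line → (1,7), t=0.5694 (wall)
  → r_2 = 0.5694
beam 3: φ=180°, α=165°
  d=(-0.9659,0.2588)  start (1,6)  tX=0.6626 tY=2.1250  stride 1/|dx|=1.0353 1/|dy|=3.8637
    cross x-line → (0,6), t=0.6626 (wall)
  → r_3 = 0.6626
beam 4: φ=270°, α=255°
  d=(-0.2588,-0.9659)  start (1,6)  tX=2.4728 tY=0.4659  stride 1/|dx|=3.8637 1/|dy|=1.0353
    cross y-line → (1,5), t=0.4659
    cross y-line → (1,4), t=1.5012
    cross x-line → (0,4), t=2.4728 (wall)
  → r_4 = 2.4728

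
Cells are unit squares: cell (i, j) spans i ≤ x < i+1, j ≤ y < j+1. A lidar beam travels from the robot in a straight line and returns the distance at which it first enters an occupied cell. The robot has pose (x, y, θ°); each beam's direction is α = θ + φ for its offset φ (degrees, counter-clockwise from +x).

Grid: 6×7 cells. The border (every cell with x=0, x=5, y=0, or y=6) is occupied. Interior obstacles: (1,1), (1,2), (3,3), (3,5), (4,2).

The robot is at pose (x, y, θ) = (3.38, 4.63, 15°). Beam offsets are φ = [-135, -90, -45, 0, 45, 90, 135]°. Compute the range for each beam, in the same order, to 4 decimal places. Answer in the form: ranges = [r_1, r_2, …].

ranges = [0.7275, 0.6522, 1.8706, 1.6771, 0.4272, 0.3831, 2.7400]

beam 1: φ=-135°, α=240°
  d=(-0.5000,-0.8660)  start (3,4)  tX=0.7600 tY=0.7275  stride 1/|dx|=2.0000 1/|dy|=1.1547
    cross y-line → (3,3), t=0.7275 (wall)
  → r_1 = 0.7275
beam 2: φ=-90°, α=285°
  d=(0.2588,-0.9659)  start (3,4)  tX=2.3955 tY=0.6522  stride 1/|dx|=3.8637 1/|dy|=1.0353
    cross y-line → (3,3), t=0.6522 (wall)
  → r_2 = 0.6522
beam 3: φ=-45°, α=330°
  d=(0.8660,-0.5000)  start (3,4)  tX=0.7159 tY=1.2600  stride 1/|dx|=1.1547 1/|dy|=2.0000
    cross x-line → (4,4), t=0.7159
    cross y-line → (4,3), t=1.2600
    cross x-line → (5,3), t=1.8706 (wall)
  → r_3 = 1.8706
beam 4: φ=0°, α=15°
  d=(0.9659,0.2588)  start (3,4)  tX=0.6419 tY=1.4296  stride 1/|dx|=1.0353 1/|dy|=3.8637
    cross x-line → (4,4), t=0.6419
    cross y-line → (4,5), t=1.4296
    cross x-line → (5,5), t=1.6771 (wall)
  → r_4 = 1.6771
beam 5: φ=45°, α=60°
  d=(0.5000,0.8660)  start (3,4)  tX=1.2400 tY=0.4272  stride 1/|dx|=2.0000 1/|dy|=1.1547
    cross y-line → (3,5), t=0.4272 (wall)
  → r_5 = 0.4272
beam 6: φ=90°, α=105°
  d=(-0.2588,0.9659)  start (3,4)  tX=1.4682 tY=0.3831  stride 1/|dx|=3.8637 1/|dy|=1.0353
    cross y-line → (3,5), t=0.3831 (wall)
  → r_6 = 0.3831
beam 7: φ=135°, α=150°
  d=(-0.8660,0.5000)  start (3,4)  tX=0.4388 tY=0.7400  stride 1/|dx|=1.1547 1/|dy|=2.0000
    cross x-line → (2,4), t=0.4388
    cross y-line → (2,5), t=0.7400
    cross x-line → (1,5), t=1.5935
    cross y-line → (1,6), t=2.7400 (wall)
  → r_7 = 2.7400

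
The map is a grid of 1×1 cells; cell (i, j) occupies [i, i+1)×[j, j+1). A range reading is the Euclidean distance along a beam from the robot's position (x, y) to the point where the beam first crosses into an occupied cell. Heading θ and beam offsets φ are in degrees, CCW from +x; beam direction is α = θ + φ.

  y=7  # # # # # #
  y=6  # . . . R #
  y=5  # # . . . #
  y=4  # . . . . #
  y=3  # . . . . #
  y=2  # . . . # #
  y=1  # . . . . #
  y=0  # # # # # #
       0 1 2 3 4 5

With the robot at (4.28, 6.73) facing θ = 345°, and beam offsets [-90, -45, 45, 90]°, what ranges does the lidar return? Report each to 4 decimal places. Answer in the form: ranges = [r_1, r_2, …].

ranges = [5.9321, 1.4400, 0.5400, 0.2795]

beam 1: φ=-90°, α=255°
  d=(-0.2588,-0.9659)  start (4,6)  tX=1.0818 tY=0.7558  stride 1/|dx|=3.8637 1/|dy|=1.0353
    cross y-line → (4,5), t=0.7558
    cross x-line → (3,5), t=1.0818
    cross y-line → (3,4), t=1.7910
    cross y-line → (3,3), t=2.8263
    cross y-line → (3,2), t=3.8616
    cross y-line → (3,1), t=4.8969
    cross x-line → (2,1), t=4.9455
    cross y-line → (2,0), t=5.9321 (wall)
  → r_1 = 5.9321
beam 2: φ=-45°, α=300°
  d=(0.5000,-0.8660)  start (4,6)  tX=1.4400 tY=0.8429  stride 1/|dx|=2.0000 1/|dy|=1.1547
    cross y-line → (4,5), t=0.8429
    cross x-line → (5,5), t=1.4400 (wall)
  → r_2 = 1.4400
beam 3: φ=45°, α=30°
  d=(0.8660,0.5000)  start (4,6)  tX=0.8314 tY=0.5400  stride 1/|dx|=1.1547 1/|dy|=2.0000
    cross y-line → (4,7), t=0.5400 (wall)
  → r_3 = 0.5400
beam 4: φ=90°, α=75°
  d=(0.2588,0.9659)  start (4,6)  tX=2.7819 tY=0.2795  stride 1/|dx|=3.8637 1/|dy|=1.0353
    cross y-line → (4,7), t=0.2795 (wall)
  → r_4 = 0.2795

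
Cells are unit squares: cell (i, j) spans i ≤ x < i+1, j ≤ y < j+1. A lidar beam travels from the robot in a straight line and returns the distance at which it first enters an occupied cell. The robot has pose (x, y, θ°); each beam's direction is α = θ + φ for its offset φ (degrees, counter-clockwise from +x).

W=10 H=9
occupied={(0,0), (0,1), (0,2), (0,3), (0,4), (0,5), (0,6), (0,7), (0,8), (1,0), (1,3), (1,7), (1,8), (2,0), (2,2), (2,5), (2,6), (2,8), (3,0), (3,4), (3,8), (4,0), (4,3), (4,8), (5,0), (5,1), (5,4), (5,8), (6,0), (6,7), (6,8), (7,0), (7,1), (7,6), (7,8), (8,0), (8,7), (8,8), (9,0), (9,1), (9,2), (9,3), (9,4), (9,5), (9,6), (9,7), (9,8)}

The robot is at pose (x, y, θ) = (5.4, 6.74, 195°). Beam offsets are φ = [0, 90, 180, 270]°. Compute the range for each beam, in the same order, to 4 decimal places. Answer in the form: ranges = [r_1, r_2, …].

ranges = [2.4847, 1.8014, 1.0046, 1.3044]

beam 1: φ=0°, α=195°
  d=(-0.9659,-0.2588)  start (5,6)  tX=0.4141 tY=2.8591  stride 1/|dx|=1.0353 1/|dy|=3.8637
    cross x-line → (4,6), t=0.4141
    cross x-line → (3,6), t=1.4494
    cross x-line → (2,6), t=2.4847 (wall)
  → r_1 = 2.4847
beam 2: φ=90°, α=285°
  d=(0.2588,-0.9659)  start (5,6)  tX=2.3182 tY=0.7661  stride 1/|dx|=3.8637 1/|dy|=1.0353
    cross y-line → (5,5), t=0.7661
    cross y-line → (5,4), t=1.8014 (wall)
  → r_2 = 1.8014
beam 3: φ=180°, α=15°
  d=(0.9659,0.2588)  start (5,6)  tX=0.6212 tY=1.0046  stride 1/|dx|=1.0353 1/|dy|=3.8637
    cross x-line → (6,6), t=0.6212
    cross y-line → (6,7), t=1.0046 (wall)
  → r_3 = 1.0046
beam 4: φ=270°, α=105°
  d=(-0.2588,0.9659)  start (5,6)  tX=1.5455 tY=0.2692  stride 1/|dx|=3.8637 1/|dy|=1.0353
    cross y-line → (5,7), t=0.2692
    cross y-line → (5,8), t=1.3044 (wall)
  → r_4 = 1.3044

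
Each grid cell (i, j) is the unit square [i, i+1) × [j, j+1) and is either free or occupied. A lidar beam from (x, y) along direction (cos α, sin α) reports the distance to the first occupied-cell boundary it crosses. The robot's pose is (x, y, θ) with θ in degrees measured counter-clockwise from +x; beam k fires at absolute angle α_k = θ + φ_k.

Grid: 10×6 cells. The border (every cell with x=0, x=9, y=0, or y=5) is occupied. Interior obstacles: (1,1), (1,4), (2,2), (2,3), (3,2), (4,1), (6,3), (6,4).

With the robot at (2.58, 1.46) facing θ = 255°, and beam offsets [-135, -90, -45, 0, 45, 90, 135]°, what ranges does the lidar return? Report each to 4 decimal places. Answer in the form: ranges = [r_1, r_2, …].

ranges = [0.6235, 0.6005, 0.6697, 0.4762, 0.5312, 1.4701, 1.0800]

beam 1: φ=-135°, α=120°
  d=(-0.5000,0.8660)  start (2,1)  tX=1.1600 tY=0.6235  stride 1/|dx|=2.0000 1/|dy|=1.1547
    cross y-line → (2,2), t=0.6235 (wall)
  → r_1 = 0.6235
beam 2: φ=-90°, α=165°
  d=(-0.9659,0.2588)  start (2,1)  tX=0.6005 tY=2.0864  stride 1/|dx|=1.0353 1/|dy|=3.8637
    cross x-line → (1,1), t=0.6005 (wall)
  → r_2 = 0.6005
beam 3: φ=-45°, α=210°
  d=(-0.8660,-0.5000)  start (2,1)  tX=0.6697 tY=0.9200  stride 1/|dx|=1.1547 1/|dy|=2.0000
    cross x-line → (1,1), t=0.6697 (wall)
  → r_3 = 0.6697
beam 4: φ=0°, α=255°
  d=(-0.2588,-0.9659)  start (2,1)  tX=2.2409 tY=0.4762  stride 1/|dx|=3.8637 1/|dy|=1.0353
    cross y-line → (2,0), t=0.4762 (wall)
  → r_4 = 0.4762
beam 5: φ=45°, α=300°
  d=(0.5000,-0.8660)  start (2,1)  tX=0.8400 tY=0.5312  stride 1/|dx|=2.0000 1/|dy|=1.1547
    cross y-line → (2,0), t=0.5312 (wall)
  → r_5 = 0.5312
beam 6: φ=90°, α=345°
  d=(0.9659,-0.2588)  start (2,1)  tX=0.4348 tY=1.7773  stride 1/|dx|=1.0353 1/|dy|=3.8637
    cross x-line → (3,1), t=0.4348
    cross x-line → (4,1), t=1.4701 (wall)
  → r_6 = 1.4701
beam 7: φ=135°, α=30°
  d=(0.8660,0.5000)  start (2,1)  tX=0.4850 tY=1.0800  stride 1/|dx|=1.1547 1/|dy|=2.0000
    cross x-line → (3,1), t=0.4850
    cross y-line → (3,2), t=1.0800 (wall)
  → r_7 = 1.0800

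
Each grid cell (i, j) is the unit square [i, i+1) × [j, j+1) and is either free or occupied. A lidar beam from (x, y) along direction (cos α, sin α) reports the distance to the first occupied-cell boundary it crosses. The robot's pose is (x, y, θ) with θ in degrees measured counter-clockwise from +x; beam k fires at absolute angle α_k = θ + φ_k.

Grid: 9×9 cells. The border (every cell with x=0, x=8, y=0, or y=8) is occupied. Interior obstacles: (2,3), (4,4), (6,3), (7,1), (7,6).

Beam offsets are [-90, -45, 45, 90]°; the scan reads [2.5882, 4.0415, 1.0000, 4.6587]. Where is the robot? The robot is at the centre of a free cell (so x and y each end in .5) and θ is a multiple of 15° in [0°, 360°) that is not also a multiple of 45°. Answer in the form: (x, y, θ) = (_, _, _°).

(x, y, θ) = (3.5, 3.5, 15°)

The pose lattice has 44·16 = 704 candidates. Test each by forward raycasting.
  (3.5, 1.5, 105°): beam 1 = 4.6587 ≠ 2.5882 ✗
  (2.5, 4.5, 30°): beam 1 = 0.5774 ≠ 2.5882 ✗
  (6.5, 6.5, 150°): beam 1 = 1.7321 ≠ 2.5882 ✗
  …
  (3.5, 3.5, 15°): r_1=2.5882, r_2=4.0415, r_3=1.0000, r_4=4.6587 — all match ✓
No second candidate reproduces the full scan.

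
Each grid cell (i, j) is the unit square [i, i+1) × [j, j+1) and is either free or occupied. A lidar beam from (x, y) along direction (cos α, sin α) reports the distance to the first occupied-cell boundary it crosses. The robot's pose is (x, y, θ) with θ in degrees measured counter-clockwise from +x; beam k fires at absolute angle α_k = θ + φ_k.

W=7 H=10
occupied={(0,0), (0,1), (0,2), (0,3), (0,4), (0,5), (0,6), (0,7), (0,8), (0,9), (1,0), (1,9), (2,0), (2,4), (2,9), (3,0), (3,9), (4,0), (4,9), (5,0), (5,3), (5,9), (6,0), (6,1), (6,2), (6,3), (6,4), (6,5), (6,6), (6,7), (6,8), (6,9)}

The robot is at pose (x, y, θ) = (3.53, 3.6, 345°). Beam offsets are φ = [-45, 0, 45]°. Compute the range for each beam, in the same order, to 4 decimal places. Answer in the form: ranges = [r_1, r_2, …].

beam 1: φ=-45°, α=300°
  dir = (cos 300°, sin 300°) = (0.5000, -0.8660); from cell (3,3)
  next x-line at t=0.9400, next y-line at t=0.6928; Δt_x=2.0000, Δt_y=1.1547
    y: enter (3,2) at t=0.6928
    x: enter (4,2) at t=0.9400
    y: enter (4,1) at t=1.8475
    x: enter (5,1) at t=2.9400
    y: enter (5,0) at t=3.0022 ← occupied
  → r_1 = 3.0022
beam 2: φ=0°, α=345°
  dir = (cos 345°, sin 345°) = (0.9659, -0.2588); from cell (3,3)
  next x-line at t=0.4866, next y-line at t=2.3182; Δt_x=1.0353, Δt_y=3.8637
    x: enter (4,3) at t=0.4866
    x: enter (5,3) at t=1.5219 ← occupied
  → r_2 = 1.5219
beam 3: φ=45°, α=30°
  dir = (cos 30°, sin 30°) = (0.8660, 0.5000); from cell (3,3)
  next x-line at t=0.5427, next y-line at t=0.8000; Δt_x=1.1547, Δt_y=2.0000
    x: enter (4,3) at t=0.5427
    y: enter (4,4) at t=0.8000
    x: enter (5,4) at t=1.6974
    y: enter (5,5) at t=2.8000
    x: enter (6,5) at t=2.8521 ← occupied
  → r_3 = 2.8521

ranges = [3.0022, 1.5219, 2.8521]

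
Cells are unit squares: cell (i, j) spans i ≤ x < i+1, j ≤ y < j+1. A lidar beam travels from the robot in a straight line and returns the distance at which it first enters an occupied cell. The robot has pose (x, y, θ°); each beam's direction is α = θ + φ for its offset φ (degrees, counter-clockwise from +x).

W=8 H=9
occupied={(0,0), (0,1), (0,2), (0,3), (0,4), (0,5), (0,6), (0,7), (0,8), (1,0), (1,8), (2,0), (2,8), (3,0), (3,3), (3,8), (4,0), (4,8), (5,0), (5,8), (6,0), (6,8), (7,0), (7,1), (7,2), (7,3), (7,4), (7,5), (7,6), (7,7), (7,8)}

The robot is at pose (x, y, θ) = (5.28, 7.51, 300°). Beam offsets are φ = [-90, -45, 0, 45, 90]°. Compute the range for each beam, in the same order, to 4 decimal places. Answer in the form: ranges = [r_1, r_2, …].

beam 1: φ=-90°, α=210°
  dir = (cos 210°, sin 210°) = (-0.8660, -0.5000); from cell (5,7)
  next x-line at t=0.3233, next y-line at t=1.0200; Δt_x=1.1547, Δt_y=2.0000
    x: enter (4,7) at t=0.3233
    y: enter (4,6) at t=1.0200
    x: enter (3,6) at t=1.4780
    x: enter (2,6) at t=2.6327
    y: enter (2,5) at t=3.0200
    x: enter (1,5) at t=3.7874
    x: enter (0,5) at t=4.9421 ← occupied
  → r_1 = 4.9421
beam 2: φ=-45°, α=255°
  dir = (cos 255°, sin 255°) = (-0.2588, -0.9659); from cell (5,7)
  next x-line at t=1.0818, next y-line at t=0.5280; Δt_x=3.8637, Δt_y=1.0353
    y: enter (5,6) at t=0.5280
    x: enter (4,6) at t=1.0818
    y: enter (4,5) at t=1.5633
    y: enter (4,4) at t=2.5985
    y: enter (4,3) at t=3.6338
    y: enter (4,2) at t=4.6691
    x: enter (3,2) at t=4.9455
    y: enter (3,1) at t=5.7044
    y: enter (3,0) at t=6.7396 ← occupied
  → r_2 = 6.7396
beam 3: φ=0°, α=300°
  dir = (cos 300°, sin 300°) = (0.5000, -0.8660); from cell (5,7)
  next x-line at t=1.4400, next y-line at t=0.5889; Δt_x=2.0000, Δt_y=1.1547
    y: enter (5,6) at t=0.5889
    x: enter (6,6) at t=1.4400
    y: enter (6,5) at t=1.7436
    y: enter (6,4) at t=2.8983
    x: enter (7,4) at t=3.4400 ← occupied
  → r_3 = 3.4400
beam 4: φ=45°, α=345°
  dir = (cos 345°, sin 345°) = (0.9659, -0.2588); from cell (5,7)
  next x-line at t=0.7454, next y-line at t=1.9705; Δt_x=1.0353, Δt_y=3.8637
    x: enter (6,7) at t=0.7454
    x: enter (7,7) at t=1.7807 ← occupied
  → r_4 = 1.7807
beam 5: φ=90°, α=30°
  dir = (cos 30°, sin 30°) = (0.8660, 0.5000); from cell (5,7)
  next x-line at t=0.8314, next y-line at t=0.9800; Δt_x=1.1547, Δt_y=2.0000
    x: enter (6,7) at t=0.8314
    y: enter (6,8) at t=0.9800 ← occupied
  → r_5 = 0.9800

ranges = [4.9421, 6.7396, 3.4400, 1.7807, 0.9800]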